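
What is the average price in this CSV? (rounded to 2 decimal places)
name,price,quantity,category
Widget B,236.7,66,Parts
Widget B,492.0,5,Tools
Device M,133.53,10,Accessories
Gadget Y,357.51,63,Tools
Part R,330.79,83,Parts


Computing average price:
Values: [236.7, 492.0, 133.53, 357.51, 330.79]
Sum = 1550.53
Count = 5
Average = 1550.53/5 = 310.106 exactly -> 310.11 (rounded half-up to 2 decimal places)

310.11


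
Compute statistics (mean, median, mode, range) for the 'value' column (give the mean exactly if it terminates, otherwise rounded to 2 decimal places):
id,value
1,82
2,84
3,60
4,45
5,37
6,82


Data: [82, 84, 60, 45, 37, 82]
Count: 6
Sum: 390
Mean: 390/6 = 65
Sorted: [37, 45, 60, 82, 82, 84]
Median: 71.0
Mode: 82 (2 times)
Range: 84 - 37 = 47
Min: 37, Max: 84

mean=65, median=71.0, mode=82, range=47


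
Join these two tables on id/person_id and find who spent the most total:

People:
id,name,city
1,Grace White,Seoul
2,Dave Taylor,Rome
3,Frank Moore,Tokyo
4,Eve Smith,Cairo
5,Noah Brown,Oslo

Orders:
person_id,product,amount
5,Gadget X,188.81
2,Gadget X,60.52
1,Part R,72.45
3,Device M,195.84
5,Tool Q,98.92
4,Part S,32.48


Join on: people.id = orders.person_id

Joined rows:
  Noah Brown (Oslo) bought Gadget X for $188.81
  Dave Taylor (Rome) bought Gadget X for $60.52
  Grace White (Seoul) bought Part R for $72.45
  Frank Moore (Tokyo) bought Device M for $195.84
  Noah Brown (Oslo) bought Tool Q for $98.92
  Eve Smith (Cairo) bought Part S for $32.48

Total per person:
  Noah Brown: $287.73
  Frank Moore: $195.84
  Grace White: $72.45
  Dave Taylor: $60.52
  Eve Smith: $32.48

Top spender: Noah Brown ($287.73)

Noah Brown ($287.73)


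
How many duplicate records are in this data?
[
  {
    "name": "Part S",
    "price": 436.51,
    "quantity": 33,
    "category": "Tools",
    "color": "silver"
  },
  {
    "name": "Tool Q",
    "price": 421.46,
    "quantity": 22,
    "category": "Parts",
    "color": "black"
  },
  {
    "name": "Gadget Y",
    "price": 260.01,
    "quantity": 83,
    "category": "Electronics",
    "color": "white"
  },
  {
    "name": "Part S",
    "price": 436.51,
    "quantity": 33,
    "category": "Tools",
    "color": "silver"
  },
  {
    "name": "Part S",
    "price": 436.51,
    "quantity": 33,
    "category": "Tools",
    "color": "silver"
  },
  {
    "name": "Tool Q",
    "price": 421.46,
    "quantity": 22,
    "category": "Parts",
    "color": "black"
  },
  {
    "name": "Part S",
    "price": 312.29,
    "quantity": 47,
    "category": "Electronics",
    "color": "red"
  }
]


Checking 7 records for duplicates:

  Row 1: Part S ($436.51, qty 33)
  Row 2: Tool Q ($421.46, qty 22)
  Row 3: Gadget Y ($260.01, qty 83)
  Row 4: Part S ($436.51, qty 33) <-- DUPLICATE
  Row 5: Part S ($436.51, qty 33) <-- DUPLICATE
  Row 6: Tool Q ($421.46, qty 22) <-- DUPLICATE
  Row 7: Part S ($312.29, qty 47)

Duplicates found: 3
Unique records: 4

3 duplicates, 4 unique


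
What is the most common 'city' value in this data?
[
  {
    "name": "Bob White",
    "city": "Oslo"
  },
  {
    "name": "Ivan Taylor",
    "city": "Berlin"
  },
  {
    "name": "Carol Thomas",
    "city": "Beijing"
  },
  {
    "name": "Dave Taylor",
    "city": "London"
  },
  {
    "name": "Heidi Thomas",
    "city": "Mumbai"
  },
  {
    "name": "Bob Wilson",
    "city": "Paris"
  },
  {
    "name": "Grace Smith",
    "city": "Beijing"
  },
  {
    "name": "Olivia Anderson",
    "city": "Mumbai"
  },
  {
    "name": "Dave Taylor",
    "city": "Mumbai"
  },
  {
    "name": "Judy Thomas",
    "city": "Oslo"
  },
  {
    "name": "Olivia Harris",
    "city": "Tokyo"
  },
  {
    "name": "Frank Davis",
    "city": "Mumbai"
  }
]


Counting 'city' values across 12 records:

  Mumbai: 4 ####
  Oslo: 2 ##
  Beijing: 2 ##
  Berlin: 1 #
  London: 1 #
  Paris: 1 #
  Tokyo: 1 #

Most common: Mumbai (4 times)

Mumbai (4 times)


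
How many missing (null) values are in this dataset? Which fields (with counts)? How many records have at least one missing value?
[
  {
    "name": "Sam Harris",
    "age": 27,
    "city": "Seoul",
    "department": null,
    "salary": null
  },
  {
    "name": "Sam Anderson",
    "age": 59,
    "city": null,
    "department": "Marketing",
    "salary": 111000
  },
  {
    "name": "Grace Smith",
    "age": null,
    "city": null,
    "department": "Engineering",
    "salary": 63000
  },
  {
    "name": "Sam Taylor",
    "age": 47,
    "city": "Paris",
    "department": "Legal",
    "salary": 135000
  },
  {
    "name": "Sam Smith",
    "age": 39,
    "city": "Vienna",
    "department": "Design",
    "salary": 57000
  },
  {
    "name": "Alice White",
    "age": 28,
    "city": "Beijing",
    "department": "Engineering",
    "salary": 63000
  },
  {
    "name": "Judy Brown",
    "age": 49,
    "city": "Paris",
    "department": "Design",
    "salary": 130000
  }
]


Checking for missing (null) values in 7 records:

  Sam Harris: department, salary
  Sam Anderson: city
  Grace Smith: age, city
  Sam Taylor: complete
  Sam Smith: complete
  Alice White: complete
  Judy Brown: complete

Per field:
  name: 0 missing
  age: 1 missing
  city: 2 missing
  department: 1 missing
  salary: 1 missing

Total missing values: 5
Records with any missing: 3

5 missing values (age: 1, city: 2, department: 1, salary: 1); 3 incomplete records


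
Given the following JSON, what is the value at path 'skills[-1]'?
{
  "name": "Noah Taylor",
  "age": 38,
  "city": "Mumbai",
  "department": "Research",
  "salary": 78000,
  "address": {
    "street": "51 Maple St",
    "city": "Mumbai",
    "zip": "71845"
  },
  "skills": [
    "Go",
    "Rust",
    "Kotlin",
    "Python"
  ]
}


Query: skills[-1]
Path: skills -> last element
Value: Python

Python


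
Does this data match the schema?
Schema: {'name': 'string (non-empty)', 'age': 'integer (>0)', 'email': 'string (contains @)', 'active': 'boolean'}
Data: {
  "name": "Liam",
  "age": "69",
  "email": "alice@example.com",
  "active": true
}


Validating each field against schema:
  name: OK (non-empty string)
  age: FAIL ("69" is not an integer)
  email: OK (string with @)
  active: OK (boolean)

Result: INVALID (1 error: age)

INVALID (1 error: age)


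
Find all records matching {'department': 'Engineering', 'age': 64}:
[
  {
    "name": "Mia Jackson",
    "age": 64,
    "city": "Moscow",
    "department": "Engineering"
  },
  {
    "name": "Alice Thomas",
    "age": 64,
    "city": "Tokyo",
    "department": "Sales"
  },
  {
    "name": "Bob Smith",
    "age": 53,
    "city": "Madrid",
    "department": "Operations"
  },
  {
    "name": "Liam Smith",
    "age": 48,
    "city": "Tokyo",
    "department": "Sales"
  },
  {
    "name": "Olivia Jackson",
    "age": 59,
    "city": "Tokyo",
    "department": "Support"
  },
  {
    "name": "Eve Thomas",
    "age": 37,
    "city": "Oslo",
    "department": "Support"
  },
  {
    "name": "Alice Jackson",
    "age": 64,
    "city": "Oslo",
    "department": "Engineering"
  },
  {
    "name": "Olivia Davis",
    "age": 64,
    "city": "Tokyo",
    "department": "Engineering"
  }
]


Search criteria: {'department': 'Engineering', 'age': 64}

Checking 8 records:
  Mia Jackson: {department: Engineering, age: 64} <-- MATCH
  Alice Thomas: {department: Sales, age: 64}
  Bob Smith: {department: Operations, age: 53}
  Liam Smith: {department: Sales, age: 48}
  Olivia Jackson: {department: Support, age: 59}
  Eve Thomas: {department: Support, age: 37}
  Alice Jackson: {department: Engineering, age: 64} <-- MATCH
  Olivia Davis: {department: Engineering, age: 64} <-- MATCH

Matches: ["Mia Jackson", "Alice Jackson", "Olivia Davis"]

["Mia Jackson", "Alice Jackson", "Olivia Davis"]


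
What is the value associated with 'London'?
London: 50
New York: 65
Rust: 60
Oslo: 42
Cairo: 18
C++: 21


Looking up key 'London'
Value: 50

50


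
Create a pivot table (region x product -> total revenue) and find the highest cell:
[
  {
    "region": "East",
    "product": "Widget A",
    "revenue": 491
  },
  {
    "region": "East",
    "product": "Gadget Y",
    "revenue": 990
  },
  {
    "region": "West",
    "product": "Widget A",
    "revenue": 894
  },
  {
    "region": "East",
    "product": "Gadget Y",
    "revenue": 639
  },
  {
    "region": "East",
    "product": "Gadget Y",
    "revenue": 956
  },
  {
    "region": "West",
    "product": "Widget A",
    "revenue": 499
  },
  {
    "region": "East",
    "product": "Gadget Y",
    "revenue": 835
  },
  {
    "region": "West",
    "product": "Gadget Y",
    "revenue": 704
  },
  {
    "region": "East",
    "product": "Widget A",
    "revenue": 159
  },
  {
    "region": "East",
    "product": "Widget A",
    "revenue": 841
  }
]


Pivot: region (rows) x product (columns) -> total revenue

     Gadget Y      Widget A    
East          3420          1491  
West           704          1393  

Highest: East / Gadget Y = $3420

East / Gadget Y = $3420


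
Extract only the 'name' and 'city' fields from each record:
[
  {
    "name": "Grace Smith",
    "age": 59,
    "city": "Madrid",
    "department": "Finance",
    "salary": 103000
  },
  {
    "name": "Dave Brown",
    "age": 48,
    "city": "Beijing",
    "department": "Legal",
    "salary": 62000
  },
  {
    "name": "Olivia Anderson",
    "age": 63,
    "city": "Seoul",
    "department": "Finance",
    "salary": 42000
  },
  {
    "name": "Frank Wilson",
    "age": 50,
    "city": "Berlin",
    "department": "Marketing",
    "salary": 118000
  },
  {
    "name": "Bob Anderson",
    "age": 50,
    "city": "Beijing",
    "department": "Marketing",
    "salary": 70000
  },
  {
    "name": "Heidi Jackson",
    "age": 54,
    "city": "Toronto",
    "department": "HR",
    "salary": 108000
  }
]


Original: 6 records with fields: name, age, city, department, salary
Keep: ['name', 'city']
Drop: ['age', 'department', 'salary']
Result: 6 records, 2 fields each

[
  {
    "name": "Grace Smith",
    "city": "Madrid"
  },
  {
    "name": "Dave Brown",
    "city": "Beijing"
  },
  {
    "name": "Olivia Anderson",
    "city": "Seoul"
  },
  {
    "name": "Frank Wilson",
    "city": "Berlin"
  },
  {
    "name": "Bob Anderson",
    "city": "Beijing"
  },
  {
    "name": "Heidi Jackson",
    "city": "Toronto"
  }
]


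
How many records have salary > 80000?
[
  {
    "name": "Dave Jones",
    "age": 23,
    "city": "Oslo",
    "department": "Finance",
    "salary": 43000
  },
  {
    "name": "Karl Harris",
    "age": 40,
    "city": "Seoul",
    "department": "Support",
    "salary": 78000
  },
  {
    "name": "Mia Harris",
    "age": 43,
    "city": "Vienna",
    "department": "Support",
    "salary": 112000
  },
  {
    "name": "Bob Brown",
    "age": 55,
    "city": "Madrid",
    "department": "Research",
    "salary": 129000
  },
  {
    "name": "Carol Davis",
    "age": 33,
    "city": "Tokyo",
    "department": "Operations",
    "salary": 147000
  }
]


Data: 5 records
Condition: salary > 80000

Checking each record:
  Dave Jones: 43000
  Karl Harris: 78000
  Mia Harris: 112000 MATCH
  Bob Brown: 129000 MATCH
  Carol Davis: 147000 MATCH

Count: 3

3


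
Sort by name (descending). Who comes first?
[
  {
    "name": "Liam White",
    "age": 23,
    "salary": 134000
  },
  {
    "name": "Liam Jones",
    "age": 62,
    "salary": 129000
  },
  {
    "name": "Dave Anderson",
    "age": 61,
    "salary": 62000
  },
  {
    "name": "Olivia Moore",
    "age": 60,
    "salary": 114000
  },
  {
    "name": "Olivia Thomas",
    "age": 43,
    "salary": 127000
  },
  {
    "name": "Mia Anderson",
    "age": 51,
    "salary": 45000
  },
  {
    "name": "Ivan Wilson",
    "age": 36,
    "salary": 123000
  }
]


Sort by: name (descending)

Sorted order:
  1. Olivia Thomas (name = Olivia Thomas)
  2. Olivia Moore (name = Olivia Moore)
  3. Mia Anderson (name = Mia Anderson)
  4. Liam White (name = Liam White)
  5. Liam Jones (name = Liam Jones)
  6. Ivan Wilson (name = Ivan Wilson)
  7. Dave Anderson (name = Dave Anderson)

First: Olivia Thomas

Olivia Thomas


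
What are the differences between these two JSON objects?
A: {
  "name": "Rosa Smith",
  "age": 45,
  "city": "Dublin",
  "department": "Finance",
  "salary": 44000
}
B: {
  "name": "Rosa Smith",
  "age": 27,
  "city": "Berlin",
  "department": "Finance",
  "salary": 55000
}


Comparing each field (in key order):
  name: same
  age: DIFFERENT
  city: DIFFERENT
  department: same
  salary: DIFFERENT
Differences:
  age: 45 -> 27
  city: Dublin -> Berlin
  salary: 44000 -> 55000

3 field(s) changed

3 changes: age, city, salary


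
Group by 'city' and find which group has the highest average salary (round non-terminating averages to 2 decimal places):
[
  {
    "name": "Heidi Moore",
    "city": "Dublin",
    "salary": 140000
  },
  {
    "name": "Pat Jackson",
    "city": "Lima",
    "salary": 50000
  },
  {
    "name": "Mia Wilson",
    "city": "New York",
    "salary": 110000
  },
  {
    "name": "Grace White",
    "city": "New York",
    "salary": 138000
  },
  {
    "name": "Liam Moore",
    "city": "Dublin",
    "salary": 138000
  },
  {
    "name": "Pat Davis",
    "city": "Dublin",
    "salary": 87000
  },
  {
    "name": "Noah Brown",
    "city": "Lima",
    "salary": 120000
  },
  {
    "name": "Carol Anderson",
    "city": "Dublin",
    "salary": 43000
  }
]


Group by: city

Groups:
  Dublin: 4 people, avg salary = 408000/4 = $102000
  Lima: 2 people, avg salary = 170000/2 = $85000
  New York: 2 people, avg salary = 248000/2 = $124000

Highest average salary: New York ($124000)

New York ($124000)


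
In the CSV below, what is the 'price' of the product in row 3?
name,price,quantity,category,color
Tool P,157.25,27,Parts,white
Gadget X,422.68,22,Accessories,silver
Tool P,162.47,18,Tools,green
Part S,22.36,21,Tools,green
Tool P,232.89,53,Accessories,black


Query: Row 3 ('Tool P'), column 'price'
Value: 162.47

162.47


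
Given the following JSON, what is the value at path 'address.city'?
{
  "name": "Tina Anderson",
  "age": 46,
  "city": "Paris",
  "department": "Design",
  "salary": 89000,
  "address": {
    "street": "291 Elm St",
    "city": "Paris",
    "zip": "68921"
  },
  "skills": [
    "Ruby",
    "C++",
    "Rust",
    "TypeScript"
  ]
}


Query: address.city
Path: address -> city
Value: Paris

Paris


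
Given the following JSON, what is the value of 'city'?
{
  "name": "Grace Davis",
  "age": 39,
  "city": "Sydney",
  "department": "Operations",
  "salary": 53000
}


Looking up field 'city'
Value: Sydney

Sydney


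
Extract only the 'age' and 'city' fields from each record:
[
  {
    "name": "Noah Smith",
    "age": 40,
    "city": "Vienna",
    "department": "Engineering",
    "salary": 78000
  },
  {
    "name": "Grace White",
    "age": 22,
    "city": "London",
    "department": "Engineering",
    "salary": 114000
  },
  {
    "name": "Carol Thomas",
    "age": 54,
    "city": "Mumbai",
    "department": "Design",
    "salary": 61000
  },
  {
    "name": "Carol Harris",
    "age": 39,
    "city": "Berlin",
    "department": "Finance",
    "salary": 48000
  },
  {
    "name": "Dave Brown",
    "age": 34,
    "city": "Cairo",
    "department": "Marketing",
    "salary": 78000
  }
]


Original: 5 records with fields: name, age, city, department, salary
Keep: ['age', 'city']
Drop: ['name', 'department', 'salary']
Result: 5 records, 2 fields each

[
  {
    "age": 40,
    "city": "Vienna"
  },
  {
    "age": 22,
    "city": "London"
  },
  {
    "age": 54,
    "city": "Mumbai"
  },
  {
    "age": 39,
    "city": "Berlin"
  },
  {
    "age": 34,
    "city": "Cairo"
  }
]


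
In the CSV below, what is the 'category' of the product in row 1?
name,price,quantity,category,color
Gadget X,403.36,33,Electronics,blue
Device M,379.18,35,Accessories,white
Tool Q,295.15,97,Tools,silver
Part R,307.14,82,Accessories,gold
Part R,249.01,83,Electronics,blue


Query: Row 1 ('Gadget X'), column 'category'
Value: Electronics

Electronics


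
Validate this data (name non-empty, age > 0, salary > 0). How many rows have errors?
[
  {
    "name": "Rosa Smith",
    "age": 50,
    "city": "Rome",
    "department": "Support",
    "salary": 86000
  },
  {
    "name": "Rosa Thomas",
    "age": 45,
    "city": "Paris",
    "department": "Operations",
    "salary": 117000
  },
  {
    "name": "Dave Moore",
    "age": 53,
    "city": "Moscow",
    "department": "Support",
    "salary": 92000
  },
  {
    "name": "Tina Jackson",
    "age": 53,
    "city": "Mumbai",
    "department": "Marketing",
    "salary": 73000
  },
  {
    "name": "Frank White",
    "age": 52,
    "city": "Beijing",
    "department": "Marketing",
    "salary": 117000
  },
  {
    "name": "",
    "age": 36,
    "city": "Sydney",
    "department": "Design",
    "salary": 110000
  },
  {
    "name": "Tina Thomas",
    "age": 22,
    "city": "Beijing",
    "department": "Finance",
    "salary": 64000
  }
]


Validating 7 records:
Rules: name non-empty, age > 0, salary > 0

  Row 1 (Rosa Smith): OK
  Row 2 (Rosa Thomas): OK
  Row 3 (Dave Moore): OK
  Row 4 (Tina Jackson): OK
  Row 5 (Frank White): OK
  Row 6 (???): empty name
  Row 7 (Tina Thomas): OK

Total errors: 1

1 errors


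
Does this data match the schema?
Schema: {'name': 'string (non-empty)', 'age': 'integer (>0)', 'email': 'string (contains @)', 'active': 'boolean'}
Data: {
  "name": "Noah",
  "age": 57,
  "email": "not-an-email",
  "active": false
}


Validating each field against schema:
  name: OK (non-empty string)
  age: OK (positive integer)
  email: FAIL ("not-an-email" does not contain @)
  active: OK (boolean)

Result: INVALID (1 error: email)

INVALID (1 error: email)


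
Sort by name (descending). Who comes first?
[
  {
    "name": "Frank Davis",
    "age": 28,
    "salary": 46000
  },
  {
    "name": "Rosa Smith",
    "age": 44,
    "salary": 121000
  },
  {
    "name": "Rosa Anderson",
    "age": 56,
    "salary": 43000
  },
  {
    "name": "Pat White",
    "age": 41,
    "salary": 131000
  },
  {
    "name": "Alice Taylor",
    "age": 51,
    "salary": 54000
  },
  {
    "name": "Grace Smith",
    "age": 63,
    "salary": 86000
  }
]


Sort by: name (descending)

Sorted order:
  1. Rosa Smith (name = Rosa Smith)
  2. Rosa Anderson (name = Rosa Anderson)
  3. Pat White (name = Pat White)
  4. Grace Smith (name = Grace Smith)
  5. Frank Davis (name = Frank Davis)
  6. Alice Taylor (name = Alice Taylor)

First: Rosa Smith

Rosa Smith


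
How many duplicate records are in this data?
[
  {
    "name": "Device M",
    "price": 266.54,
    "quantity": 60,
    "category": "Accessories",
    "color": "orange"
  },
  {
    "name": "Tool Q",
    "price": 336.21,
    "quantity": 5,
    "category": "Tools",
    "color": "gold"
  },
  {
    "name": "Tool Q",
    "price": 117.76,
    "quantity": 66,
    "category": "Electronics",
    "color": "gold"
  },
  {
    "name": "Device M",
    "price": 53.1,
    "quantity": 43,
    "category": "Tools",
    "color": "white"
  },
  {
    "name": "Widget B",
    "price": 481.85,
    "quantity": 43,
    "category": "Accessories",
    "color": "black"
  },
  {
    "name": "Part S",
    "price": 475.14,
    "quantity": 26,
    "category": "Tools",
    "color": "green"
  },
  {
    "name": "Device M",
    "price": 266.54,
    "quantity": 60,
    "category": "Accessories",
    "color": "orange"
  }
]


Checking 7 records for duplicates:

  Row 1: Device M ($266.54, qty 60)
  Row 2: Tool Q ($336.21, qty 5)
  Row 3: Tool Q ($117.76, qty 66)
  Row 4: Device M ($53.1, qty 43)
  Row 5: Widget B ($481.85, qty 43)
  Row 6: Part S ($475.14, qty 26)
  Row 7: Device M ($266.54, qty 60) <-- DUPLICATE

Duplicates found: 1
Unique records: 6

1 duplicates, 6 unique


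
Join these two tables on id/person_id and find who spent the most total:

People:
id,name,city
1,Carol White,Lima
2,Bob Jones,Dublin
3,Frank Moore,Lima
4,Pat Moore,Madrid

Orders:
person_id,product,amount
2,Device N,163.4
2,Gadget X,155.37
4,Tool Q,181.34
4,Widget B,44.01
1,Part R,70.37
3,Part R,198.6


Join on: people.id = orders.person_id

Joined rows:
  Bob Jones (Dublin) bought Device N for $163.4
  Bob Jones (Dublin) bought Gadget X for $155.37
  Pat Moore (Madrid) bought Tool Q for $181.34
  Pat Moore (Madrid) bought Widget B for $44.01
  Carol White (Lima) bought Part R for $70.37
  Frank Moore (Lima) bought Part R for $198.6

Total per person:
  Bob Jones: $318.77
  Pat Moore: $225.35
  Frank Moore: $198.60
  Carol White: $70.37

Top spender: Bob Jones ($318.77)

Bob Jones ($318.77)


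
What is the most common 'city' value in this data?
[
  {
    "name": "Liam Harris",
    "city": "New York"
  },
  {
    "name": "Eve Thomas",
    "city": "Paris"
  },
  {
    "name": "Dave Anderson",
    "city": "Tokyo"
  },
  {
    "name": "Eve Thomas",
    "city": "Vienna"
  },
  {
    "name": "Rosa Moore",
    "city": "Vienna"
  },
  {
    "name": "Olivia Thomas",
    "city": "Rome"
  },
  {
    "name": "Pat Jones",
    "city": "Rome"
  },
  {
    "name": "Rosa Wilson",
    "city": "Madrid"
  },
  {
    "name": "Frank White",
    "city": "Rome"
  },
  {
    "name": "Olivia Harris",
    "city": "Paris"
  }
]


Counting 'city' values across 10 records:

  Rome: 3 ###
  Paris: 2 ##
  Vienna: 2 ##
  New York: 1 #
  Tokyo: 1 #
  Madrid: 1 #

Most common: Rome (3 times)

Rome (3 times)


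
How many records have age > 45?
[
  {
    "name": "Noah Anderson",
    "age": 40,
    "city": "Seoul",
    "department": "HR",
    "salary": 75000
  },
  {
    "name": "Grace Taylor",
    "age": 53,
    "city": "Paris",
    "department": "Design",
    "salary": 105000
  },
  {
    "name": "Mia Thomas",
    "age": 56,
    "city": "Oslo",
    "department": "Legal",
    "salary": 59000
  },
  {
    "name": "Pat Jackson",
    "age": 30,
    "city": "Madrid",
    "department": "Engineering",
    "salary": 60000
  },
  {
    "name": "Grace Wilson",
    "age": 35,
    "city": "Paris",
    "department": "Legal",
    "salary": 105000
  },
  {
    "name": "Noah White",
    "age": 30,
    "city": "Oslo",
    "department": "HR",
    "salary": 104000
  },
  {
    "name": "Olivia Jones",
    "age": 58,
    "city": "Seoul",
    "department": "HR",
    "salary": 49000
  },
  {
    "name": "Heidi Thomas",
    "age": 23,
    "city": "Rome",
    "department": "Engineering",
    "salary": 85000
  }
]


Data: 8 records
Condition: age > 45

Checking each record:
  Noah Anderson: 40
  Grace Taylor: 53 MATCH
  Mia Thomas: 56 MATCH
  Pat Jackson: 30
  Grace Wilson: 35
  Noah White: 30
  Olivia Jones: 58 MATCH
  Heidi Thomas: 23

Count: 3

3


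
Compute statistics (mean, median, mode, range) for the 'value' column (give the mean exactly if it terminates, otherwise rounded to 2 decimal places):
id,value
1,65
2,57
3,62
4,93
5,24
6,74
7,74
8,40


Data: [65, 57, 62, 93, 24, 74, 74, 40]
Count: 8
Sum: 489
Mean: 489/8 = 61.125
Sorted: [24, 40, 57, 62, 65, 74, 74, 93]
Median: 63.5
Mode: 74 (2 times)
Range: 93 - 24 = 69
Min: 24, Max: 93

mean=61.125, median=63.5, mode=74, range=69


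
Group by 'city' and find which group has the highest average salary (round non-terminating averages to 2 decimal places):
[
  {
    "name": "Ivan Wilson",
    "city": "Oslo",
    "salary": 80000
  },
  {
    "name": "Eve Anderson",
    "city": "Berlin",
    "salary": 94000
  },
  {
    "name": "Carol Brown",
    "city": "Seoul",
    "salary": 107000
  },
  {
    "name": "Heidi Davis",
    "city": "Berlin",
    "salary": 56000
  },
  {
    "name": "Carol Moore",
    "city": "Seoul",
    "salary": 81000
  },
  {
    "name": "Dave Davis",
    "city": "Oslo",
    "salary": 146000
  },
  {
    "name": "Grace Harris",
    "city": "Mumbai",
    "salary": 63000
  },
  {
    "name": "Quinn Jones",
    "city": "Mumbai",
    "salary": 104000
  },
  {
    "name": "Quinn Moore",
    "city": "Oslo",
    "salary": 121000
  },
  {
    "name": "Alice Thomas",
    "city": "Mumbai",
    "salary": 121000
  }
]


Group by: city

Groups:
  Berlin: 2 people, avg salary = 150000/2 = $75000
  Mumbai: 3 people, avg salary = 288000/3 = $96000
  Oslo: 3 people, avg salary = 347000/3 ≈ $115666.67
  Seoul: 2 people, avg salary = 188000/2 = $94000

Highest average salary: Oslo (≈$115666.67)

Oslo (≈$115666.67)


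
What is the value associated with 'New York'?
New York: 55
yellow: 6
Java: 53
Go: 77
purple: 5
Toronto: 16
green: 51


Looking up key 'New York'
Value: 55

55


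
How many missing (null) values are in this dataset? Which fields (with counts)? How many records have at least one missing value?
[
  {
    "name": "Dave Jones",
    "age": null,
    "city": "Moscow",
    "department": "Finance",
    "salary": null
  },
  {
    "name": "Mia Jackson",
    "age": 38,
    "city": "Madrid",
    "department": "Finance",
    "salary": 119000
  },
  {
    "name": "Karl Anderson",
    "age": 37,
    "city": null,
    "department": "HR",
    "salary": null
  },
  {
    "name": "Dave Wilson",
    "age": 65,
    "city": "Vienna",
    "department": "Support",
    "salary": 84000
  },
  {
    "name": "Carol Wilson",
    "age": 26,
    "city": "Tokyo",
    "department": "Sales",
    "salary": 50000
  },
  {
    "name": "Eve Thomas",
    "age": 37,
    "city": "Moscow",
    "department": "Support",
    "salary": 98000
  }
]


Checking for missing (null) values in 6 records:

  Dave Jones: age, salary
  Mia Jackson: complete
  Karl Anderson: city, salary
  Dave Wilson: complete
  Carol Wilson: complete
  Eve Thomas: complete

Per field:
  name: 0 missing
  age: 1 missing
  city: 1 missing
  department: 0 missing
  salary: 2 missing

Total missing values: 4
Records with any missing: 2

4 missing values (age: 1, city: 1, salary: 2); 2 incomplete records


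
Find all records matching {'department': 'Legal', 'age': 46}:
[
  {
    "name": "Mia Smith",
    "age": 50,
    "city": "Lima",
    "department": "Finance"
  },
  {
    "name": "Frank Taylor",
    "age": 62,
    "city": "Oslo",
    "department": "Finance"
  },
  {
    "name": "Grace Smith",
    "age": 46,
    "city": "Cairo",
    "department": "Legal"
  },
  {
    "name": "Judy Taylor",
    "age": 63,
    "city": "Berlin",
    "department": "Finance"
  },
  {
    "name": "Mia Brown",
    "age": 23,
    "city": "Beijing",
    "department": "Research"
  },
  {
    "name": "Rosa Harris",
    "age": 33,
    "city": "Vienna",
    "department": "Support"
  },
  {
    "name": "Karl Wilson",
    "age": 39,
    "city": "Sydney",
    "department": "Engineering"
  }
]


Search criteria: {'department': 'Legal', 'age': 46}

Checking 7 records:
  Mia Smith: {department: Finance, age: 50}
  Frank Taylor: {department: Finance, age: 62}
  Grace Smith: {department: Legal, age: 46} <-- MATCH
  Judy Taylor: {department: Finance, age: 63}
  Mia Brown: {department: Research, age: 23}
  Rosa Harris: {department: Support, age: 33}
  Karl Wilson: {department: Engineering, age: 39}

Matches: ["Grace Smith"]

["Grace Smith"]


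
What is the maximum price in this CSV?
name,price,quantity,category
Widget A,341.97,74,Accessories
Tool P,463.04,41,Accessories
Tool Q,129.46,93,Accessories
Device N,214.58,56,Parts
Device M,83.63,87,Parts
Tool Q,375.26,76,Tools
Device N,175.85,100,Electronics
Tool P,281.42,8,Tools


Computing maximum price:
Values: [341.97, 463.04, 129.46, 214.58, 83.63, 375.26, 175.85, 281.42]
Max = 463.04

463.04


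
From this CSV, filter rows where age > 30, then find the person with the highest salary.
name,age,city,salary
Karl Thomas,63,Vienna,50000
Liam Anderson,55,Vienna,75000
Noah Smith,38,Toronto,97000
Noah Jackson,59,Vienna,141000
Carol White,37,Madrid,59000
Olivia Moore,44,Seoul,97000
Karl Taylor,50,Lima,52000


Filter: age > 30
Sort by: salary (descending)

Filtered records (7):
  Noah Jackson, age 59, salary $141000
  Noah Smith, age 38, salary $97000
  Olivia Moore, age 44, salary $97000
  Liam Anderson, age 55, salary $75000
  Carol White, age 37, salary $59000
  Karl Taylor, age 50, salary $52000
  Karl Thomas, age 63, salary $50000

Highest salary: Noah Jackson ($141000)

Noah Jackson


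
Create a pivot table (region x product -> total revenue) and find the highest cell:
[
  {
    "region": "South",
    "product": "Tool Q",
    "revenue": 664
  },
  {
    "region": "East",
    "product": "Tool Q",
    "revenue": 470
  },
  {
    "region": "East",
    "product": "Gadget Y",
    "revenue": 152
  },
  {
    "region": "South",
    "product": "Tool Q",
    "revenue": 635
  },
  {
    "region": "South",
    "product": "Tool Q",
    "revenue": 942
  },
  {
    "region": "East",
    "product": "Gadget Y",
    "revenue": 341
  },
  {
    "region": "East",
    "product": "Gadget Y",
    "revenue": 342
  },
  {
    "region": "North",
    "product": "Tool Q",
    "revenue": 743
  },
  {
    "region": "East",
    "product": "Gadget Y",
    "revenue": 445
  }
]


Pivot: region (rows) x product (columns) -> total revenue

     Gadget Y      Tool Q      
East          1280           470  
North            0           743  
South            0          2241  

Highest: South / Tool Q = $2241

South / Tool Q = $2241


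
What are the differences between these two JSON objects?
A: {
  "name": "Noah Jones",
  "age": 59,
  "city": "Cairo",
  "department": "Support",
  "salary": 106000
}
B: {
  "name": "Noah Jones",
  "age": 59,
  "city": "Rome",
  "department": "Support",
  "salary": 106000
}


Comparing each field (in key order):
  name: same
  age: same
  city: DIFFERENT
  department: same
  salary: same
Differences:
  city: Cairo -> Rome

1 field(s) changed

1 change: city


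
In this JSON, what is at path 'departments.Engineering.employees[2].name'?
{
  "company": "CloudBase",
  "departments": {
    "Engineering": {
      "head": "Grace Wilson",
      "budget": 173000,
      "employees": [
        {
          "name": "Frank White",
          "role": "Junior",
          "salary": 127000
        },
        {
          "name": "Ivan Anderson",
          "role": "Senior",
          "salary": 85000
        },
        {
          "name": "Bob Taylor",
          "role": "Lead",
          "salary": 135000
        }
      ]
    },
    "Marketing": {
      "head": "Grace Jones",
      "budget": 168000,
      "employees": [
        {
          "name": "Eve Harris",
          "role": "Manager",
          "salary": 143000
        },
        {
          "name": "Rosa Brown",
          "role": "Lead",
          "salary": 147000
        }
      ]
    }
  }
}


Path: departments.Engineering.employees[2].name

Navigate:
  -> departments
  -> Engineering
  -> employees[2].name = 'Bob Taylor'

Bob Taylor


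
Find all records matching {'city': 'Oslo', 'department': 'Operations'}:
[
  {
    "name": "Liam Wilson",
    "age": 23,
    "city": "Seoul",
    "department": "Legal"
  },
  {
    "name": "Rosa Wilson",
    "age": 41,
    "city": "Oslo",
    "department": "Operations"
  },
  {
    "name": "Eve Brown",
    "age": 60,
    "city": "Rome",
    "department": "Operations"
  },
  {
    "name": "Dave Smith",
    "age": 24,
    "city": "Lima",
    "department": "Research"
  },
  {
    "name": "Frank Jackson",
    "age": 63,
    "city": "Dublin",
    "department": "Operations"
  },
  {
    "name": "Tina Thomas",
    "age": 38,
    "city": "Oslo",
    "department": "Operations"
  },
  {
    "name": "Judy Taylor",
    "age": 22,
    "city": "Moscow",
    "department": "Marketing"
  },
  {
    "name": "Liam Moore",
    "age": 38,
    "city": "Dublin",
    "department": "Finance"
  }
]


Search criteria: {'city': 'Oslo', 'department': 'Operations'}

Checking 8 records:
  Liam Wilson: {city: Seoul, department: Legal}
  Rosa Wilson: {city: Oslo, department: Operations} <-- MATCH
  Eve Brown: {city: Rome, department: Operations}
  Dave Smith: {city: Lima, department: Research}
  Frank Jackson: {city: Dublin, department: Operations}
  Tina Thomas: {city: Oslo, department: Operations} <-- MATCH
  Judy Taylor: {city: Moscow, department: Marketing}
  Liam Moore: {city: Dublin, department: Finance}

Matches: ["Rosa Wilson", "Tina Thomas"]

["Rosa Wilson", "Tina Thomas"]


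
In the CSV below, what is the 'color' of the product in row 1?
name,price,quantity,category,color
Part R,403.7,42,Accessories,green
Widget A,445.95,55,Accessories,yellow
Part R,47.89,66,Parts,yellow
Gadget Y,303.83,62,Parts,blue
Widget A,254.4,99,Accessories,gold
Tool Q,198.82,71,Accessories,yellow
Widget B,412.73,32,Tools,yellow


Query: Row 1 ('Part R'), column 'color'
Value: green

green


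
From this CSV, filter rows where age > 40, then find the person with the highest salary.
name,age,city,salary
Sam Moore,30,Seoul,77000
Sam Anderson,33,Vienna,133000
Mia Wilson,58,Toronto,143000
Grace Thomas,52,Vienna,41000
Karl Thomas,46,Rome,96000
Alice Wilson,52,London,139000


Filter: age > 40
Sort by: salary (descending)

Filtered records (4):
  Mia Wilson, age 58, salary $143000
  Alice Wilson, age 52, salary $139000
  Karl Thomas, age 46, salary $96000
  Grace Thomas, age 52, salary $41000

Highest salary: Mia Wilson ($143000)

Mia Wilson


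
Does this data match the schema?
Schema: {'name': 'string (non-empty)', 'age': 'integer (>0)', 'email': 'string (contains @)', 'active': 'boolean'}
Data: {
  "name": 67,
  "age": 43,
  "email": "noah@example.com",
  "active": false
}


Validating each field against schema:
  name: FAIL (67 is not a string)
  age: OK (positive integer)
  email: OK (string with @)
  active: OK (boolean)

Result: INVALID (1 error: name)

INVALID (1 error: name)


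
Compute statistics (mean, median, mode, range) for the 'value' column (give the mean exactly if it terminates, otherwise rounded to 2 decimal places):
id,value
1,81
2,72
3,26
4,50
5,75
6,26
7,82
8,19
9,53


Data: [81, 72, 26, 50, 75, 26, 82, 19, 53]
Count: 9
Sum: 484
Mean: 484/9 ≈ 53.78 (rounded to 2 decimal places)
Sorted: [19, 26, 26, 50, 53, 72, 75, 81, 82]
Median: 53.0
Mode: 26 (2 times)
Range: 82 - 19 = 63
Min: 19, Max: 82

mean≈53.78, median=53.0, mode=26, range=63


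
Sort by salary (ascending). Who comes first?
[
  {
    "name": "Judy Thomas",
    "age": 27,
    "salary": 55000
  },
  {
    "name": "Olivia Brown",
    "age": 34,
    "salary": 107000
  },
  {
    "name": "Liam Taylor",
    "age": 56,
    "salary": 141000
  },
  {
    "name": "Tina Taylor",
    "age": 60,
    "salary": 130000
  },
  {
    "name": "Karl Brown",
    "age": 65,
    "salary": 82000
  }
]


Sort by: salary (ascending)

Sorted order:
  1. Judy Thomas (salary = 55000)
  2. Karl Brown (salary = 82000)
  3. Olivia Brown (salary = 107000)
  4. Tina Taylor (salary = 130000)
  5. Liam Taylor (salary = 141000)

First: Judy Thomas

Judy Thomas


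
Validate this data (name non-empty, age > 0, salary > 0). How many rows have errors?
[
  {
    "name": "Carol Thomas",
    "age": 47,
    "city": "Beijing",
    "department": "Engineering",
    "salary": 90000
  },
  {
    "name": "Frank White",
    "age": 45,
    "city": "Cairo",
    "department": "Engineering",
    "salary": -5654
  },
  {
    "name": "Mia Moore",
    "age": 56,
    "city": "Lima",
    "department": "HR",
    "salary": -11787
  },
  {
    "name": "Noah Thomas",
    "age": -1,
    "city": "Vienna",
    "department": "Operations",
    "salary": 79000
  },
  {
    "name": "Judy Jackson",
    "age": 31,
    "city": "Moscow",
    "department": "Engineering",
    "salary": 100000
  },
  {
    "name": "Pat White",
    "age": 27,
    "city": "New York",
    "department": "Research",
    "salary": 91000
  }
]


Validating 6 records:
Rules: name non-empty, age > 0, salary > 0

  Row 1 (Carol Thomas): OK
  Row 2 (Frank White): negative salary: -5654
  Row 3 (Mia Moore): negative salary: -11787
  Row 4 (Noah Thomas): negative age: -1
  Row 5 (Judy Jackson): OK
  Row 6 (Pat White): OK

Total errors: 3

3 errors


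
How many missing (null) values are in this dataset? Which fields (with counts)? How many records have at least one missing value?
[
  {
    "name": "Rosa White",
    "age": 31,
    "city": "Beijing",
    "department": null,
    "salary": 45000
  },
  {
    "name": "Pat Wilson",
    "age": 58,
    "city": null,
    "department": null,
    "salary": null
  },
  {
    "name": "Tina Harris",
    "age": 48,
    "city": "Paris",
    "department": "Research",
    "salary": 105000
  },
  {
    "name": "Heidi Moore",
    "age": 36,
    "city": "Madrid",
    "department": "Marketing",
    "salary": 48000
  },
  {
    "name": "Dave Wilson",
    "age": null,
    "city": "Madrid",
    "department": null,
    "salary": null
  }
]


Checking for missing (null) values in 5 records:

  Rosa White: department
  Pat Wilson: city, department, salary
  Tina Harris: complete
  Heidi Moore: complete
  Dave Wilson: age, department, salary

Per field:
  name: 0 missing
  age: 1 missing
  city: 1 missing
  department: 3 missing
  salary: 2 missing

Total missing values: 7
Records with any missing: 3

7 missing values (age: 1, city: 1, department: 3, salary: 2); 3 incomplete records


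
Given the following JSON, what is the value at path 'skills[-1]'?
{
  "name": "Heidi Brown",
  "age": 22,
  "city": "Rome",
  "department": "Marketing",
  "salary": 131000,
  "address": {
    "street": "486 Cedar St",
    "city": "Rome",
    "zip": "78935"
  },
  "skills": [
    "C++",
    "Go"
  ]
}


Query: skills[-1]
Path: skills -> last element
Value: Go

Go


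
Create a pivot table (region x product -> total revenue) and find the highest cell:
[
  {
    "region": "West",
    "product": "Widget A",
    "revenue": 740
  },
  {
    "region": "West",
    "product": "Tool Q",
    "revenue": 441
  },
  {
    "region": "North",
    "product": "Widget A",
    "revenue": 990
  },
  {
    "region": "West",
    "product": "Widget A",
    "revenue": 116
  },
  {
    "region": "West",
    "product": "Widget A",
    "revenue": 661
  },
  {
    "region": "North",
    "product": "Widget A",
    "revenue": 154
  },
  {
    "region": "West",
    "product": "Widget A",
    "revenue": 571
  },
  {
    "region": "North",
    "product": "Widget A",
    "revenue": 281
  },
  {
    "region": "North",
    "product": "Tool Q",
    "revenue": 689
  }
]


Pivot: region (rows) x product (columns) -> total revenue

     Tool Q        Widget A    
North          689          1425  
West           441          2088  

Highest: West / Widget A = $2088

West / Widget A = $2088


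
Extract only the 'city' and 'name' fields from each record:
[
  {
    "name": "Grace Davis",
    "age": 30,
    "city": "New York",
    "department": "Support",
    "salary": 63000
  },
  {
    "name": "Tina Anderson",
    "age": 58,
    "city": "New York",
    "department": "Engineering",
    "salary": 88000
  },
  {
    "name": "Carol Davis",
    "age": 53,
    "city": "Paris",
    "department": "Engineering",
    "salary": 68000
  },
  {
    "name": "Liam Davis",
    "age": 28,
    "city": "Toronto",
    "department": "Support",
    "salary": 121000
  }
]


Original: 4 records with fields: name, age, city, department, salary
Keep: ['city', 'name']
Drop: ['age', 'department', 'salary']
Result: 4 records, 2 fields each

[
  {
    "city": "New York",
    "name": "Grace Davis"
  },
  {
    "city": "New York",
    "name": "Tina Anderson"
  },
  {
    "city": "Paris",
    "name": "Carol Davis"
  },
  {
    "city": "Toronto",
    "name": "Liam Davis"
  }
]


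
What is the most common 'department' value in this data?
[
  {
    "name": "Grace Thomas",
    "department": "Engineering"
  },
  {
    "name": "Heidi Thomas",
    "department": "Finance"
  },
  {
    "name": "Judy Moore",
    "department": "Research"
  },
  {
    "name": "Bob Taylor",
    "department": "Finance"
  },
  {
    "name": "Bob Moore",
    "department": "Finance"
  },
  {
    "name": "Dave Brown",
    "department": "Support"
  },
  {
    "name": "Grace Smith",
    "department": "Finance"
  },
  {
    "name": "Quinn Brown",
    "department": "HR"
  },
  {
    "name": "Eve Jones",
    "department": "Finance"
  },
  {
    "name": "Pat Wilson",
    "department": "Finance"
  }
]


Counting 'department' values across 10 records:

  Finance: 6 ######
  Engineering: 1 #
  Research: 1 #
  Support: 1 #
  HR: 1 #

Most common: Finance (6 times)

Finance (6 times)


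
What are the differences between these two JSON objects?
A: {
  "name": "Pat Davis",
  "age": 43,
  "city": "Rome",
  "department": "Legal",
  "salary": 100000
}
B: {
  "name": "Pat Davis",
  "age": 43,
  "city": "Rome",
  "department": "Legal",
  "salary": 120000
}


Comparing each field (in key order):
  name: same
  age: same
  city: same
  department: same
  salary: DIFFERENT
Differences:
  salary: 100000 -> 120000

1 field(s) changed

1 change: salary
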